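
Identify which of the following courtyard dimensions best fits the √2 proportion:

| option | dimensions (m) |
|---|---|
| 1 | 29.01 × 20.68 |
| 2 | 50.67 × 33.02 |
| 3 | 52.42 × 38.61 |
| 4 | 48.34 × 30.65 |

Ratios (long/short): 1 ≈ 1.403; 2 ≈ 1.535; 3 ≈ 1.358; 4 ≈ 1.577.
root-2 ≈ 1.414; option 1 is nearest (Δ 0.011).

1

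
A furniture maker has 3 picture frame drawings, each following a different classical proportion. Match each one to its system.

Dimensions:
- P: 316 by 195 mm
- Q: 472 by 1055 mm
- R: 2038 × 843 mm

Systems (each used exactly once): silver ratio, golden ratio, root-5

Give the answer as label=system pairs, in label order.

P=golden ratio, Q=root-5, R=silver ratio

P = 316/195 ≈ 1.621 → golden ratio (1.618)
Q = 1055/472 ≈ 2.235 → root-5 (2.236)
R = 2038/843 ≈ 2.418 → silver ratio (2.414)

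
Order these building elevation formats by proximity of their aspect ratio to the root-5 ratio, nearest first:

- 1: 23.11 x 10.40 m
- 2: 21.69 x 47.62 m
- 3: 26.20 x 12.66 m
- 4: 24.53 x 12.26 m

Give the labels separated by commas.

Ratios: 1 = 23.11 / 10.40 ≈ 2.222; 2 = 47.62 / 21.69 ≈ 2.195; 3 = 26.20 / 12.66 ≈ 2.070; 4 = 24.53 / 12.26 ≈ 2.001.
|Δ from 2.236|: 1 0.014; 2 0.041; 3 0.166; 4 0.235.

1, 2, 3, 4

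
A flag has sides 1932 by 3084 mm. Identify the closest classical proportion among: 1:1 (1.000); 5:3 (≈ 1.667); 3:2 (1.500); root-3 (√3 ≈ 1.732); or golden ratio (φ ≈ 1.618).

3084/1932 ≈ 1.596. Nearest candidates are golden ratio (1.618, off by 0.022) and 5:3 (1.667, off by 0.071).

golden ratio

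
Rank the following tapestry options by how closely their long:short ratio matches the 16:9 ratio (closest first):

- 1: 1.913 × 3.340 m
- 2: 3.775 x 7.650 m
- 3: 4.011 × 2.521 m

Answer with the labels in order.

Ratios: 1 = 3.340 / 1.913 ≈ 1.746; 2 = 7.650 / 3.775 ≈ 2.026; 3 = 4.011 / 2.521 ≈ 1.591.
|Δ from 1.778|: 1 0.032; 2 0.248; 3 0.187.

1, 3, 2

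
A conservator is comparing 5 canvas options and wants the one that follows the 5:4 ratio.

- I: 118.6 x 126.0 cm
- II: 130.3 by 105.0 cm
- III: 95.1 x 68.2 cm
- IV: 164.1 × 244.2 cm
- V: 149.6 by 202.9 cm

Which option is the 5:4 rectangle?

II

Target 5:4 ≈ 1.250.
I: 1.062 (Δ0.188)  II: 1.241 (Δ0.009)  III: 1.394 (Δ0.144)  IV: 1.488 (Δ0.238)  V: 1.356 (Δ0.106)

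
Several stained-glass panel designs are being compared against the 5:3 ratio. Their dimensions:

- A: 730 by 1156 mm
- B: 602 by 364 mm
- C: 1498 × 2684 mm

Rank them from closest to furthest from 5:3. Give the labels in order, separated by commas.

Ratios: A = 1156 / 730 ≈ 1.584; B = 602 / 364 ≈ 1.654; C = 2684 / 1498 ≈ 1.792.
|Δ from 1.667|: A 0.083; B 0.013; C 0.125.

B, A, C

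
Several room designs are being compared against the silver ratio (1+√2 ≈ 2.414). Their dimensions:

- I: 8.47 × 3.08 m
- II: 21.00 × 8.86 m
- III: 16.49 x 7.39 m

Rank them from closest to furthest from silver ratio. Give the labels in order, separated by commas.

Ratios: I = 8.47 / 3.08 ≈ 2.750; II = 21.00 / 8.86 ≈ 2.370; III = 16.49 / 7.39 ≈ 2.231.
|Δ from 2.414|: I 0.336; II 0.044; III 0.183.

II, III, I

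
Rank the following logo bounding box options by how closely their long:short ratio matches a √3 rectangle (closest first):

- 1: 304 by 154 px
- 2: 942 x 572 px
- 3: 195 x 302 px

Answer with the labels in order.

Ratios: 1 = 304 / 154 ≈ 1.974; 2 = 942 / 572 ≈ 1.647; 3 = 302 / 195 ≈ 1.549.
|Δ from 1.732|: 1 0.242; 2 0.085; 3 0.183.

2, 3, 1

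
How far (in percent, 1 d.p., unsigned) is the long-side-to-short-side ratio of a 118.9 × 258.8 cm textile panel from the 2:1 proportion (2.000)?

Ratio = 258.8 / 118.9 ≈ 2.1766.
Ideal 2:1 = 2.0000. |2.1766 − 2.0000| / 2.0000 ≈ 8.83% → 8.8%.

8.8%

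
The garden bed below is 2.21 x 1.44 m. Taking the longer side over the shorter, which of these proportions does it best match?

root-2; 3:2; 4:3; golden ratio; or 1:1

Ratio = 2.21 / 1.44 ≈ 1.535.
Distances: root-2 1.414 (Δ 0.121); 3:2 1.500 (Δ 0.035); 4:3 1.333 (Δ 0.202); golden ratio 1.618 (Δ 0.083); 1:1 1.000 (Δ 0.535).

3:2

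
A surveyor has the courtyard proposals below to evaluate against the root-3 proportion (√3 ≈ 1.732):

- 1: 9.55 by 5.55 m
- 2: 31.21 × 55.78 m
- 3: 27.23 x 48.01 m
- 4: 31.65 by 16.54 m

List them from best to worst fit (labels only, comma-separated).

1, 3, 2, 4

Ratios: 1 = 9.55 / 5.55 ≈ 1.721; 2 = 55.78 / 31.21 ≈ 1.787; 3 = 48.01 / 27.23 ≈ 1.763; 4 = 31.65 / 16.54 ≈ 1.914.
|Δ from 1.732|: 1 0.011; 2 0.055; 3 0.031; 4 0.182.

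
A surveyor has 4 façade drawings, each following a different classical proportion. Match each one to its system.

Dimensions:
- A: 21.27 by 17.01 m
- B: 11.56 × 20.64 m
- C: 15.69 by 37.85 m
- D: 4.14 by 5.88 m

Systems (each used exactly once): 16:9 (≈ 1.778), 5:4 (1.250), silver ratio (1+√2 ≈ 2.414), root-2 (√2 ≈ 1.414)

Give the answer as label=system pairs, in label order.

A=5:4, B=16:9, C=silver ratio, D=root-2

A = 21.27/17.01 ≈ 1.250 → 5:4 (1.250)
B = 20.64/11.56 ≈ 1.785 → 16:9 (1.778)
C = 37.85/15.69 ≈ 2.412 → silver ratio (2.414)
D = 5.88/4.14 ≈ 1.420 → root-2 (1.414)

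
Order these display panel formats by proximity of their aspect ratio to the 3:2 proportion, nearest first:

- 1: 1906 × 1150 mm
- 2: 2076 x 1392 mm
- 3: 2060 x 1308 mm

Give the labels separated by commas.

1: 1906/1150 ≈ 1.657 → |1.657 − 1.500| = 0.157
2: 2076/1392 ≈ 1.491 → |1.491 − 1.500| = 0.009
3: 2060/1308 ≈ 1.575 → |1.575 − 1.500| = 0.075

2, 3, 1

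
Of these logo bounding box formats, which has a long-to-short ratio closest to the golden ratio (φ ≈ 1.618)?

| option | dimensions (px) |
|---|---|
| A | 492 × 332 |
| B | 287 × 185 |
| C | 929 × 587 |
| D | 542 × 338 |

Ratios (long/short): A ≈ 1.482; B ≈ 1.551; C ≈ 1.583; D ≈ 1.604.
golden ratio ≈ 1.618; option D is nearest (Δ 0.014).

D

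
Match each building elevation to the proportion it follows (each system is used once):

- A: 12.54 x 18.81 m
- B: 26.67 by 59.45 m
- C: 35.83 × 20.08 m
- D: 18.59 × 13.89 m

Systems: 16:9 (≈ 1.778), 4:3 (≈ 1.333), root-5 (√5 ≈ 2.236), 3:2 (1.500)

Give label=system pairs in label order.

Ratios: A ≈ 1.500; B ≈ 2.229; C ≈ 1.784; D ≈ 1.338.
Targets: 16:9 ≈ 1.778; 4:3 ≈ 1.333; root-5 ≈ 2.236; 3:2 ≈ 1.500.

A=3:2, B=root-5, C=16:9, D=4:3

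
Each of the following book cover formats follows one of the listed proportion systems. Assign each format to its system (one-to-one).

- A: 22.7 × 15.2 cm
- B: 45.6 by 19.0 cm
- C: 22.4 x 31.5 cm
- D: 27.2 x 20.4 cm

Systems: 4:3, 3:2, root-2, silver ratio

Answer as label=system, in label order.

A=3:2, B=silver ratio, C=root-2, D=4:3

A = 22.7/15.2 ≈ 1.493 → 3:2 (1.500)
B = 45.6/19.0 ≈ 2.400 → silver ratio (2.414)
C = 31.5/22.4 ≈ 1.406 → root-2 (1.414)
D = 27.2/20.4 ≈ 1.333 → 4:3 (1.333)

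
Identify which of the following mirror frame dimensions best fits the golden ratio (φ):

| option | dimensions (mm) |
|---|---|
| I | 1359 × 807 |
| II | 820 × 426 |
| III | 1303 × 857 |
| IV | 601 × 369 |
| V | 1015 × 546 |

IV

Ratios (long/short): I ≈ 1.684; II ≈ 1.925; III ≈ 1.520; IV ≈ 1.629; V ≈ 1.859.
golden ratio ≈ 1.618; option IV is nearest (Δ 0.011).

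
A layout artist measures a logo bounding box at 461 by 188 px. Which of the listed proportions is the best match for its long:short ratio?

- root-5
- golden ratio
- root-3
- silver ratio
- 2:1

silver ratio

Ratio = 461 / 188 ≈ 2.452.
Distances: root-5 2.236 (Δ 0.216); golden ratio 1.618 (Δ 0.834); root-3 1.732 (Δ 0.720); silver ratio 2.414 (Δ 0.038); 2:1 2.000 (Δ 0.452).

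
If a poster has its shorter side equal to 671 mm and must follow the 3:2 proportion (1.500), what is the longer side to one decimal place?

3:2 = 1.50000.
Longer side = 671 × 1.50000 ≈ 1006.500 → 1006.5 mm.

1006.5 mm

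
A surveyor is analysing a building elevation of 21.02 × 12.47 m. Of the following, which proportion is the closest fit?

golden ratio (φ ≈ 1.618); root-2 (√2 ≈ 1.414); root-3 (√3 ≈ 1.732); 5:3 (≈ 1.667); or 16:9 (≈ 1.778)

5:3

Ratio = 21.02 / 12.47 ≈ 1.686.
Distances: golden ratio 1.618 (Δ 0.068); root-2 1.414 (Δ 0.272); root-3 1.732 (Δ 0.046); 5:3 1.667 (Δ 0.019); 16:9 1.778 (Δ 0.092).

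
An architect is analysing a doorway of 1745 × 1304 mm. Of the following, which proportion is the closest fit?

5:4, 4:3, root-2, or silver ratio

4:3

Ratio = 1745 / 1304 ≈ 1.338.
Distances: 5:4 1.250 (Δ 0.088); 4:3 1.333 (Δ 0.005); root-2 1.414 (Δ 0.076); silver ratio 2.414 (Δ 1.076).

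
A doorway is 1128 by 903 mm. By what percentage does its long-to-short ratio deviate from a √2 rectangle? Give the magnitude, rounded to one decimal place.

11.7%

Ratio = 1128 / 903 ≈ 1.2492.
Ideal root-2 ≈ 1.4142. |1.2492 − 1.4142| / 1.4142 ≈ 11.67% → 11.7%.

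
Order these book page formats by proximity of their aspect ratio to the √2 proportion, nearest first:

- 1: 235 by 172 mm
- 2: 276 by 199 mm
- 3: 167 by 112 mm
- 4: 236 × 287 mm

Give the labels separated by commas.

2, 1, 3, 4

Ratios: 1 = 235 / 172 ≈ 1.366; 2 = 276 / 199 ≈ 1.387; 3 = 167 / 112 ≈ 1.491; 4 = 287 / 236 ≈ 1.216.
|Δ from 1.414|: 1 0.048; 2 0.027; 3 0.077; 4 0.198.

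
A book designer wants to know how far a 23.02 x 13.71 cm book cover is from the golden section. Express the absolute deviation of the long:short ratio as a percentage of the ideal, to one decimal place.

Ratio = 23.02 / 13.71 ≈ 1.6791.
Ideal golden ratio ≈ 1.6180. |1.6791 − 1.6180| / 1.6180 ≈ 3.78% → 3.8%.

3.8%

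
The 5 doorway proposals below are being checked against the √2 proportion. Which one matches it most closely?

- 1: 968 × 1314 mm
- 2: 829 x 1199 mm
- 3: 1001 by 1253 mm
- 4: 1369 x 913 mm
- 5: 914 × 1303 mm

Target root-2 ≈ 1.414.
1: 1.357 (Δ0.057)  2: 1.446 (Δ0.032)  3: 1.252 (Δ0.162)  4: 1.499 (Δ0.085)  5: 1.426 (Δ0.012)

5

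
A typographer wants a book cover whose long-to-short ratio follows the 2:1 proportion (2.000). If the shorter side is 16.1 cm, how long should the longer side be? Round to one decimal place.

2:1 = 2.00000.
Longer side = 16.1 × 2.00000 ≈ 32.200 → 32.2 cm.

32.2 cm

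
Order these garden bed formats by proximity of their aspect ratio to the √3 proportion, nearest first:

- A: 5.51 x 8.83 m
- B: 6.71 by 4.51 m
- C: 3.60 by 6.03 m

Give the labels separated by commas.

A: 8.83/5.51 ≈ 1.603 → |1.603 − 1.732| = 0.129
B: 6.71/4.51 ≈ 1.488 → |1.488 − 1.732| = 0.244
C: 6.03/3.60 ≈ 1.675 → |1.675 − 1.732| = 0.057

C, A, B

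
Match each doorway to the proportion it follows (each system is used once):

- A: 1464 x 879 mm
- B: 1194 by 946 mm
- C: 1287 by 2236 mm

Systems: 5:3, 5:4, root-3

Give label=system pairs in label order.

A = 1464/879 ≈ 1.666 → 5:3 (1.667)
B = 1194/946 ≈ 1.262 → 5:4 (1.250)
C = 2236/1287 ≈ 1.737 → root-3 (1.732)

A=5:3, B=5:4, C=root-3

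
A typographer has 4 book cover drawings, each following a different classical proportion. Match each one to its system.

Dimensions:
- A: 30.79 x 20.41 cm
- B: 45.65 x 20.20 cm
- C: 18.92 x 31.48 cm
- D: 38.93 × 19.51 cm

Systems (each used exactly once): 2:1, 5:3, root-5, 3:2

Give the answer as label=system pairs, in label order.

Ratios: A ≈ 1.509; B ≈ 2.260; C ≈ 1.664; D ≈ 1.995.
Targets: 2:1 ≈ 2.000; 5:3 ≈ 1.667; root-5 ≈ 2.236; 3:2 ≈ 1.500.

A=3:2, B=root-5, C=5:3, D=2:1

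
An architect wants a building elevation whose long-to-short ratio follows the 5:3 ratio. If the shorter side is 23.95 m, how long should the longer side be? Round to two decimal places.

5:3 ≈ 1.66667.
Longer side = 23.95 × 1.66667 ≈ 39.9167 → 39.92 m.

39.92 m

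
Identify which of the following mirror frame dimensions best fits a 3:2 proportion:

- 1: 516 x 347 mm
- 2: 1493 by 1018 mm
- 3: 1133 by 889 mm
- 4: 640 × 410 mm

Target 3:2 ≈ 1.500.
1: 1.487 (Δ0.013)  2: 1.467 (Δ0.033)  3: 1.274 (Δ0.226)  4: 1.561 (Δ0.061)

1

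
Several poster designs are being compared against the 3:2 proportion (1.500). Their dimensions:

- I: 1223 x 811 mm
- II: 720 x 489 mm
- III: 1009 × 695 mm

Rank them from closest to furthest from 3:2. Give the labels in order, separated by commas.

I, II, III

Ratios: I = 1223 / 811 ≈ 1.508; II = 720 / 489 ≈ 1.472; III = 1009 / 695 ≈ 1.452.
|Δ from 1.500|: I 0.008; II 0.028; III 0.048.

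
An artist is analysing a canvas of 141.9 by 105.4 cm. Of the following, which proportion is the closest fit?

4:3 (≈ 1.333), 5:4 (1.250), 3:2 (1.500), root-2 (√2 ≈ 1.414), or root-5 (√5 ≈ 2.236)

4:3

141.9/105.4 ≈ 1.346. Nearest candidates are 4:3 (1.333, off by 0.013) and root-2 (1.414, off by 0.068).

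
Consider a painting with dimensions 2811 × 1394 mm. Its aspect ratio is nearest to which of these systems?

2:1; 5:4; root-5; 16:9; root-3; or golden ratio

2:1

Ratio = 2811 / 1394 ≈ 2.016.
Distances: 2:1 2.000 (Δ 0.016); 5:4 1.250 (Δ 0.766); root-5 2.236 (Δ 0.220); 16:9 1.778 (Δ 0.238); root-3 1.732 (Δ 0.284); golden ratio 1.618 (Δ 0.398).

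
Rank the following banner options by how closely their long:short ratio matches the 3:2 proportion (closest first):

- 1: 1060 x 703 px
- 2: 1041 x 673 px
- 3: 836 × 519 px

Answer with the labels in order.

1, 2, 3

1: 1060/703 ≈ 1.508 → |1.508 − 1.500| = 0.008
2: 1041/673 ≈ 1.547 → |1.547 − 1.500| = 0.047
3: 836/519 ≈ 1.611 → |1.611 − 1.500| = 0.111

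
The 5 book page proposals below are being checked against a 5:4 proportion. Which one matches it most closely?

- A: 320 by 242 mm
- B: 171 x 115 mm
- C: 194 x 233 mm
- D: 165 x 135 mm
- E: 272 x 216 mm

E

Target 5:4 ≈ 1.250.
A: 1.322 (Δ0.072)  B: 1.487 (Δ0.237)  C: 1.201 (Δ0.049)  D: 1.222 (Δ0.028)  E: 1.259 (Δ0.009)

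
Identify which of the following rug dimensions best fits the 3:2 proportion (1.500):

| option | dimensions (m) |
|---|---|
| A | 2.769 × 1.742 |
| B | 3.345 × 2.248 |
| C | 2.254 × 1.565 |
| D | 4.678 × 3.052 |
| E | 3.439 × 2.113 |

Ratios (long/short): A ≈ 1.590; B ≈ 1.488; C ≈ 1.440; D ≈ 1.533; E ≈ 1.628.
3:2 ≈ 1.500; option B is nearest (Δ 0.012).

B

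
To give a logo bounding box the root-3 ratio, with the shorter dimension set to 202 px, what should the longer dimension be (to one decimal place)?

root-3 ≈ 1.73205.
Longer side = 202 × 1.73205 ≈ 349.874 → 349.9 px.

349.9 px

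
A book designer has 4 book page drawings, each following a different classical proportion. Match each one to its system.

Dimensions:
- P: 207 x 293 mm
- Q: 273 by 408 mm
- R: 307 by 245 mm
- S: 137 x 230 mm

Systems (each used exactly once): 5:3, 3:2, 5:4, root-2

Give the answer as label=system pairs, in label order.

P=root-2, Q=3:2, R=5:4, S=5:3

Ratios: P ≈ 1.415; Q ≈ 1.495; R ≈ 1.253; S ≈ 1.679.
Targets: 5:3 ≈ 1.667; 3:2 ≈ 1.500; 5:4 ≈ 1.250; root-2 ≈ 1.414.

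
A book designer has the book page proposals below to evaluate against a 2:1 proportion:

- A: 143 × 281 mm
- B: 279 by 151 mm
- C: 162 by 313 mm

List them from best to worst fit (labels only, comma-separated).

A, C, B

A: 281/143 ≈ 1.965 → |1.965 − 2.000| = 0.035
B: 279/151 ≈ 1.848 → |1.848 − 2.000| = 0.152
C: 313/162 ≈ 1.932 → |1.932 − 2.000| = 0.068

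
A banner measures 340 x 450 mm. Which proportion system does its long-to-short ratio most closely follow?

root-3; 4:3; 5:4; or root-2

Ratio = 450 / 340 ≈ 1.324.
Distances: root-3 1.732 (Δ 0.408); 4:3 1.333 (Δ 0.009); 5:4 1.250 (Δ 0.074); root-2 1.414 (Δ 0.090).

4:3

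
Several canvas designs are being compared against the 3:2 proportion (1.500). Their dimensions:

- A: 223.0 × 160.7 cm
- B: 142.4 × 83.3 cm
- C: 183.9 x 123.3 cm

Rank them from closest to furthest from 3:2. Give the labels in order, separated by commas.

Ratios: A = 223.0 / 160.7 ≈ 1.388; B = 142.4 / 83.3 ≈ 1.709; C = 183.9 / 123.3 ≈ 1.491.
|Δ from 1.500|: A 0.112; B 0.209; C 0.009.

C, A, B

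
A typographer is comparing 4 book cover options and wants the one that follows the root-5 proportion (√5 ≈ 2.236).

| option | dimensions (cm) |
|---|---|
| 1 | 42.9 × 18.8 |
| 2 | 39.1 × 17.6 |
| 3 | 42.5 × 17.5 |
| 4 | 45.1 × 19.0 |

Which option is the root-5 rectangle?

2

Target root-5 ≈ 2.236.
1: 2.282 (Δ0.046)  2: 2.222 (Δ0.014)  3: 2.429 (Δ0.193)  4: 2.374 (Δ0.138)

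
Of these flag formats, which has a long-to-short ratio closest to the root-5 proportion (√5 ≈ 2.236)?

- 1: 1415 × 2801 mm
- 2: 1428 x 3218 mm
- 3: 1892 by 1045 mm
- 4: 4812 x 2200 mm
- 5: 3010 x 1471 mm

2

Target root-5 ≈ 2.236.
1: 1.980 (Δ0.256)  2: 2.254 (Δ0.018)  3: 1.811 (Δ0.425)  4: 2.187 (Δ0.049)  5: 2.046 (Δ0.190)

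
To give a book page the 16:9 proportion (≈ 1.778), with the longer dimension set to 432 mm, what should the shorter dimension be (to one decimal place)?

243.0 mm

16:9 ≈ 1.77778.
Shorter side = 432 ÷ 1.77778 ≈ 243.000 → 243.0 mm.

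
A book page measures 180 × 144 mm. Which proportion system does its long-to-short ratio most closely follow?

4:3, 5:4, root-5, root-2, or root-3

180/144 ≈ 1.250. Nearest candidates are 5:4 (1.250, off by 0.000) and 4:3 (1.333, off by 0.083).

5:4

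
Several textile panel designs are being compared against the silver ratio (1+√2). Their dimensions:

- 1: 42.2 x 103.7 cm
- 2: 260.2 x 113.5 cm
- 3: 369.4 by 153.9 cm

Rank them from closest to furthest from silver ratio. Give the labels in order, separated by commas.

Ratios: 1 = 103.7 / 42.2 ≈ 2.457; 2 = 260.2 / 113.5 ≈ 2.293; 3 = 369.4 / 153.9 ≈ 2.400.
|Δ from 2.414|: 1 0.043; 2 0.121; 3 0.014.

3, 1, 2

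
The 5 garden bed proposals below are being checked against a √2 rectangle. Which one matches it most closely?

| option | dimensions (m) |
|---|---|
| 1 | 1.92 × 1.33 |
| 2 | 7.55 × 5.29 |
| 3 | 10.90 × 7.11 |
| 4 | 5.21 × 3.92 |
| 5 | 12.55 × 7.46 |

Target root-2 ≈ 1.414.
1: 1.444 (Δ0.030)  2: 1.427 (Δ0.013)  3: 1.533 (Δ0.119)  4: 1.329 (Δ0.085)  5: 1.682 (Δ0.268)

2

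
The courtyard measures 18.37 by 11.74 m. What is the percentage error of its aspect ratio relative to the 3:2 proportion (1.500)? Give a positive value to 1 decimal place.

4.3%

Ratio = 18.37 / 11.74 ≈ 1.5647.
Ideal 3:2 = 1.5000. |1.5647 − 1.5000| / 1.5000 ≈ 4.31% → 4.3%.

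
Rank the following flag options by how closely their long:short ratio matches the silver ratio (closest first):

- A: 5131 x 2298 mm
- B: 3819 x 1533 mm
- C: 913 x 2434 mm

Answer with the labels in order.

A: 5131/2298 ≈ 2.233 → |2.233 − 2.414| = 0.181
B: 3819/1533 ≈ 2.491 → |2.491 − 2.414| = 0.077
C: 2434/913 ≈ 2.666 → |2.666 − 2.414| = 0.252

B, A, C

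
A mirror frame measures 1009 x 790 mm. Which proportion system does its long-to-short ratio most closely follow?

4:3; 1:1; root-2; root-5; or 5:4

1009/790 ≈ 1.277. Nearest candidates are 5:4 (1.250, off by 0.027) and 4:3 (1.333, off by 0.056).

5:4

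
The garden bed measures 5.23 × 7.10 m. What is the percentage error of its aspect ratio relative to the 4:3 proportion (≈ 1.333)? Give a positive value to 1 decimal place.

1.8%

Ratio = 7.10 / 5.23 ≈ 1.3576.
Ideal 4:3 ≈ 1.3333. |1.3576 − 1.3333| / 1.3333 ≈ 1.82% → 1.8%.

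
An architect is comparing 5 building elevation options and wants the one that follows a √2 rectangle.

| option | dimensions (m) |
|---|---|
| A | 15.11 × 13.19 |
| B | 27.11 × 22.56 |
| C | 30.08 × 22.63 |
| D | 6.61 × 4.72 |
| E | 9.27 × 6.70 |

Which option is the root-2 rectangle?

Target root-2 ≈ 1.414.
A: 1.146 (Δ0.268)  B: 1.202 (Δ0.212)  C: 1.329 (Δ0.085)  D: 1.400 (Δ0.014)  E: 1.384 (Δ0.030)

D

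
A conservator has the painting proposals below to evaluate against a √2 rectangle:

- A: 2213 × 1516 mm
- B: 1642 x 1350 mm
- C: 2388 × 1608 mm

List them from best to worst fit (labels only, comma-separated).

A: 2213/1516 ≈ 1.460 → |1.460 − 1.414| = 0.046
B: 1642/1350 ≈ 1.216 → |1.216 − 1.414| = 0.198
C: 2388/1608 ≈ 1.485 → |1.485 − 1.414| = 0.071

A, C, B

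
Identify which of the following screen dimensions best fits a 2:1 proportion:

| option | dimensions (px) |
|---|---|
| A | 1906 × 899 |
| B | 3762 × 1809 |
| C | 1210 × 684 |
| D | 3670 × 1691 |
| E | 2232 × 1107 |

E

Ratios (long/short): A ≈ 2.120; B ≈ 2.080; C ≈ 1.769; D ≈ 2.170; E ≈ 2.016.
2:1 ≈ 2.000; option E is nearest (Δ 0.016).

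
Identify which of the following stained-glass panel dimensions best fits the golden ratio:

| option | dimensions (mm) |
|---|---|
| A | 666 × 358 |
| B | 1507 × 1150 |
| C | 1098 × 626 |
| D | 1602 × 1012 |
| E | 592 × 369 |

E

Ratios (long/short): A ≈ 1.860; B ≈ 1.310; C ≈ 1.754; D ≈ 1.583; E ≈ 1.604.
golden ratio ≈ 1.618; option E is nearest (Δ 0.014).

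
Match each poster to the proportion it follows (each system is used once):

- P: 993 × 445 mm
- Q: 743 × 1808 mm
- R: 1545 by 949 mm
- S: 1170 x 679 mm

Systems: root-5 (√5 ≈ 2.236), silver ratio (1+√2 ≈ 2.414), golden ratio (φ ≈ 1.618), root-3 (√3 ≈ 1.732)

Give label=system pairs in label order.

Ratios: P ≈ 2.231; Q ≈ 2.433; R ≈ 1.628; S ≈ 1.723.
Targets: root-5 ≈ 2.236; silver ratio ≈ 2.414; golden ratio ≈ 1.618; root-3 ≈ 1.732.

P=root-5, Q=silver ratio, R=golden ratio, S=root-3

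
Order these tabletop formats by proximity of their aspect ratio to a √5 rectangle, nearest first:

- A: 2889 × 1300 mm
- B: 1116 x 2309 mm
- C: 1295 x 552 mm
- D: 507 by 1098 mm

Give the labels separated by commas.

A, D, C, B

A: 2889/1300 ≈ 2.222 → |2.222 − 2.236| = 0.014
B: 2309/1116 ≈ 2.069 → |2.069 − 2.236| = 0.167
C: 1295/552 ≈ 2.346 → |2.346 − 2.236| = 0.110
D: 1098/507 ≈ 2.166 → |2.166 − 2.236| = 0.070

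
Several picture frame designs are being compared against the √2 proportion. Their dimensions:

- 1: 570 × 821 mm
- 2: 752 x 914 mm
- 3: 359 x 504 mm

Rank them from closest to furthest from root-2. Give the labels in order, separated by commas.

1: 821/570 ≈ 1.440 → |1.440 − 1.414| = 0.026
2: 914/752 ≈ 1.215 → |1.215 − 1.414| = 0.199
3: 504/359 ≈ 1.404 → |1.404 − 1.414| = 0.010

3, 1, 2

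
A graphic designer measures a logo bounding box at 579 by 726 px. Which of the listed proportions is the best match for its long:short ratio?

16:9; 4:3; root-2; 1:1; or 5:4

Ratio = 726 / 579 ≈ 1.254.
Distances: 16:9 1.778 (Δ 0.524); 4:3 1.333 (Δ 0.079); root-2 1.414 (Δ 0.160); 1:1 1.000 (Δ 0.254); 5:4 1.250 (Δ 0.004).

5:4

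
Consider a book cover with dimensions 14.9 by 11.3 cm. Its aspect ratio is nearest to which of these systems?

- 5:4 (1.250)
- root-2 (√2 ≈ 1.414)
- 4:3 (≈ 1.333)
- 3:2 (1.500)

Ratio = 14.9 / 11.3 ≈ 1.319.
Distances: 5:4 1.250 (Δ 0.069); root-2 1.414 (Δ 0.095); 4:3 1.333 (Δ 0.014); 3:2 1.500 (Δ 0.181).

4:3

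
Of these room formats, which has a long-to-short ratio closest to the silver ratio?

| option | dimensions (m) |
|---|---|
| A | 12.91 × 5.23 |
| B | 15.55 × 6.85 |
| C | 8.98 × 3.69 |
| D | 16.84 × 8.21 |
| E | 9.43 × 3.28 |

Ratios (long/short): A ≈ 2.468; B ≈ 2.270; C ≈ 2.434; D ≈ 2.051; E ≈ 2.875.
silver ratio ≈ 2.414; option C is nearest (Δ 0.020).

C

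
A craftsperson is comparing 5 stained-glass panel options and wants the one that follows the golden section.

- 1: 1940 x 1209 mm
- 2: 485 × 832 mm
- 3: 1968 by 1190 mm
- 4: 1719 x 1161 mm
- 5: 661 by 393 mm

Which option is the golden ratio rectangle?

Ratios (long/short): 1 ≈ 1.605; 2 ≈ 1.715; 3 ≈ 1.654; 4 ≈ 1.481; 5 ≈ 1.682.
golden ratio ≈ 1.618; option 1 is nearest (Δ 0.013).

1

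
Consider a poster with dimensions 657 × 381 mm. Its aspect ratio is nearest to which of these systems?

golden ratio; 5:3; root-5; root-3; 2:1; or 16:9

657/381 ≈ 1.724. Nearest candidates are root-3 (1.732, off by 0.008) and 16:9 (1.778, off by 0.054).

root-3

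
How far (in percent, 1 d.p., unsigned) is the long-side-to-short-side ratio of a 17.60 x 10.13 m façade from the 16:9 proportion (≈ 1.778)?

Ratio = 17.60 / 10.13 ≈ 1.7374.
Ideal 16:9 ≈ 1.7778. |1.7374 − 1.7778| / 1.7778 ≈ 2.27% → 2.3%.

2.3%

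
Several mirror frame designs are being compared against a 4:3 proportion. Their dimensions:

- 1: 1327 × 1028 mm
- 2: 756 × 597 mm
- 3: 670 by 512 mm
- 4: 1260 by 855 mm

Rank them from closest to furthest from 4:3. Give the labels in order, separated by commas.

3, 1, 2, 4

Ratios: 1 = 1327 / 1028 ≈ 1.291; 2 = 756 / 597 ≈ 1.266; 3 = 670 / 512 ≈ 1.309; 4 = 1260 / 855 ≈ 1.474.
|Δ from 1.333|: 1 0.042; 2 0.067; 3 0.024; 4 0.141.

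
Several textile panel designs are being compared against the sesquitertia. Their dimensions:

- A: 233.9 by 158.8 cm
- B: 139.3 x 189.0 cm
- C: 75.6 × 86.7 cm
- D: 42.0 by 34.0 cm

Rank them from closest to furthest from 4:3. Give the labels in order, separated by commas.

B, D, A, C

Ratios: A = 233.9 / 158.8 ≈ 1.473; B = 189.0 / 139.3 ≈ 1.357; C = 86.7 / 75.6 ≈ 1.147; D = 42.0 / 34.0 ≈ 1.235.
|Δ from 1.333|: A 0.140; B 0.024; C 0.186; D 0.098.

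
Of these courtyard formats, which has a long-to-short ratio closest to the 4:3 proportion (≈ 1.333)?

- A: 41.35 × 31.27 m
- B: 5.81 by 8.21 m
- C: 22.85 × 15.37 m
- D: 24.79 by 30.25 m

A

Target 4:3 ≈ 1.333.
A: 1.322 (Δ0.011)  B: 1.413 (Δ0.080)  C: 1.487 (Δ0.154)  D: 1.220 (Δ0.113)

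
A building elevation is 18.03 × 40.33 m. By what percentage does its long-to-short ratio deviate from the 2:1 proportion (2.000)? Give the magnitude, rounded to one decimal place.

11.8%

Ratio = 40.33 / 18.03 ≈ 2.2368.
Ideal 2:1 = 2.0000. |2.2368 − 2.0000| / 2.0000 ≈ 11.84% → 11.8%.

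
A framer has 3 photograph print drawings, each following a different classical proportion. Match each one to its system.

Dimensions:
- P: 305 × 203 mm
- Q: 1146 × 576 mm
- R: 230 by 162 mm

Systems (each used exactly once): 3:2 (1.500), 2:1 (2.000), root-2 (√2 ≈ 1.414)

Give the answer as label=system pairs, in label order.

P=3:2, Q=2:1, R=root-2

P = 305/203 ≈ 1.502 → 3:2 (1.500)
Q = 1146/576 ≈ 1.990 → 2:1 (2.000)
R = 230/162 ≈ 1.420 → root-2 (1.414)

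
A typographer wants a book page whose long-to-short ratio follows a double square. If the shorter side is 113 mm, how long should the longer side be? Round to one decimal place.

226.0 mm

2:1 = 2.00000.
Longer side = 113 × 2.00000 ≈ 226.000 → 226.0 mm.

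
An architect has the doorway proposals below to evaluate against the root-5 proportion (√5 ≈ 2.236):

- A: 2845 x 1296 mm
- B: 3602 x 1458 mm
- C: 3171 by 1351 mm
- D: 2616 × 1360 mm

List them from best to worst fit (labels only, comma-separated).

A: 2845/1296 ≈ 2.195 → |2.195 − 2.236| = 0.041
B: 3602/1458 ≈ 2.471 → |2.471 − 2.236| = 0.235
C: 3171/1351 ≈ 2.347 → |2.347 − 2.236| = 0.111
D: 2616/1360 ≈ 1.924 → |1.924 − 2.236| = 0.312

A, C, B, D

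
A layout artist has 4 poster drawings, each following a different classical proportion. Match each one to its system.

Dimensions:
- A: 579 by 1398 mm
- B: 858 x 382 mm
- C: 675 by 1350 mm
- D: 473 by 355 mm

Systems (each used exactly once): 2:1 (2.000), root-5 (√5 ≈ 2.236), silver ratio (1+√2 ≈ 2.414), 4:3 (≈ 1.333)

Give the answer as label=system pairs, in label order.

A=silver ratio, B=root-5, C=2:1, D=4:3

Ratios: A ≈ 2.415; B ≈ 2.246; C ≈ 2.000; D ≈ 1.332.
Targets: 2:1 ≈ 2.000; root-5 ≈ 2.236; silver ratio ≈ 2.414; 4:3 ≈ 1.333.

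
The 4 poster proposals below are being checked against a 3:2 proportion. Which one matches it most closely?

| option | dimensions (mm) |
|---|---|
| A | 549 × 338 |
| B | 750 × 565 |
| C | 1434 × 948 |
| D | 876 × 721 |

Target 3:2 ≈ 1.500.
A: 1.624 (Δ0.124)  B: 1.327 (Δ0.173)  C: 1.513 (Δ0.013)  D: 1.215 (Δ0.285)

C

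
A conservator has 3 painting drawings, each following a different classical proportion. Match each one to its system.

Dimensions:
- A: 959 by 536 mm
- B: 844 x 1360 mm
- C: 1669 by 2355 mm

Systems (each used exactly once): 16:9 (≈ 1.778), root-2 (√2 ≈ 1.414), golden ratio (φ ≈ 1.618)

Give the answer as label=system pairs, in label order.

A=16:9, B=golden ratio, C=root-2

A = 959/536 ≈ 1.789 → 16:9 (1.778)
B = 1360/844 ≈ 1.611 → golden ratio (1.618)
C = 2355/1669 ≈ 1.411 → root-2 (1.414)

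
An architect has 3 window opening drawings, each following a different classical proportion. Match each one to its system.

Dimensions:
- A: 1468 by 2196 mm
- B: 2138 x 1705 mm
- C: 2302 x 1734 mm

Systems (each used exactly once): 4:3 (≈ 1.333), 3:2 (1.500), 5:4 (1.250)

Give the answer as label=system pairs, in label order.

A = 2196/1468 ≈ 1.496 → 3:2 (1.500)
B = 2138/1705 ≈ 1.254 → 5:4 (1.250)
C = 2302/1734 ≈ 1.328 → 4:3 (1.333)

A=3:2, B=5:4, C=4:3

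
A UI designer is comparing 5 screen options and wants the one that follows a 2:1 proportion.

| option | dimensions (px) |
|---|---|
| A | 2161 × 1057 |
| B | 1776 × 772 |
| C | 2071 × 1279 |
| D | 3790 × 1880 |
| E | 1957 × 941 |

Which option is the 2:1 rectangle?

D

Target 2:1 ≈ 2.000.
A: 2.044 (Δ0.044)  B: 2.301 (Δ0.301)  C: 1.619 (Δ0.381)  D: 2.016 (Δ0.016)  E: 2.080 (Δ0.080)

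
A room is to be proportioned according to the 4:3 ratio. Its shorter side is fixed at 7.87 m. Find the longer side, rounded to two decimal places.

10.49 m

4:3 ≈ 1.33333.
Longer side = 7.87 × 1.33333 ≈ 10.4933 → 10.49 m.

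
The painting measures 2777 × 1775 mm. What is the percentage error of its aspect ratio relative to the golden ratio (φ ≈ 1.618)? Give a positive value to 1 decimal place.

3.3%

Ratio = 2777 / 1775 ≈ 1.5645.
Ideal golden ratio ≈ 1.6180. |1.5645 − 1.6180| / 1.6180 ≈ 3.31% → 3.3%.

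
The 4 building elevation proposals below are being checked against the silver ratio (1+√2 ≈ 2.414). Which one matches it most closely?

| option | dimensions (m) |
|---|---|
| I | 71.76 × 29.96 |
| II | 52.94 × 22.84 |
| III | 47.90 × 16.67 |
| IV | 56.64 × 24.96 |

I

Ratios (long/short): I ≈ 2.395; II ≈ 2.318; III ≈ 2.873; IV ≈ 2.269.
silver ratio ≈ 2.414; option I is nearest (Δ 0.019).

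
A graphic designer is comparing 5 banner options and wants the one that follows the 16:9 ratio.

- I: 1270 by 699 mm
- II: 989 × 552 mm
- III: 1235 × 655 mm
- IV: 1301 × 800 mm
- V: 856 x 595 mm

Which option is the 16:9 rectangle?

Target 16:9 ≈ 1.778.
I: 1.817 (Δ0.039)  II: 1.792 (Δ0.014)  III: 1.885 (Δ0.107)  IV: 1.626 (Δ0.152)  V: 1.439 (Δ0.339)

II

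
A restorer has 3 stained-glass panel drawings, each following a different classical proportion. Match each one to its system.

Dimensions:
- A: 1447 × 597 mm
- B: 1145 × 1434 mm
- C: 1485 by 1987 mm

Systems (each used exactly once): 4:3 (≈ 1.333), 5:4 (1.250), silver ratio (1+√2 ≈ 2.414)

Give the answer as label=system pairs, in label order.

A = 1447/597 ≈ 2.424 → silver ratio (2.414)
B = 1434/1145 ≈ 1.252 → 5:4 (1.250)
C = 1987/1485 ≈ 1.338 → 4:3 (1.333)

A=silver ratio, B=5:4, C=4:3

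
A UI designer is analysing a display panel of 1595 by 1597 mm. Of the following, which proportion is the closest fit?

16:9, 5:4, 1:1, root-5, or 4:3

1:1

Ratio = 1597 / 1595 ≈ 1.001.
Distances: 16:9 1.778 (Δ 0.777); 5:4 1.250 (Δ 0.249); 1:1 1.000 (Δ 0.001); root-5 2.236 (Δ 1.235); 4:3 1.333 (Δ 0.332).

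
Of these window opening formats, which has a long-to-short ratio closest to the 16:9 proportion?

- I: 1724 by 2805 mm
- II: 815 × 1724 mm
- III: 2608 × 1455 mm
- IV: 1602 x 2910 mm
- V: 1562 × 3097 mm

Target 16:9 ≈ 1.778.
I: 1.627 (Δ0.151)  II: 2.115 (Δ0.337)  III: 1.792 (Δ0.014)  IV: 1.816 (Δ0.038)  V: 1.983 (Δ0.205)

III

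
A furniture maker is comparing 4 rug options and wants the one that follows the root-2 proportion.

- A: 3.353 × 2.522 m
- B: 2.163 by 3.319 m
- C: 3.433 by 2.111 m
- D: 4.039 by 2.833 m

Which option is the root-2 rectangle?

D

Target root-2 ≈ 1.414.
A: 1.330 (Δ0.084)  B: 1.534 (Δ0.120)  C: 1.626 (Δ0.212)  D: 1.426 (Δ0.012)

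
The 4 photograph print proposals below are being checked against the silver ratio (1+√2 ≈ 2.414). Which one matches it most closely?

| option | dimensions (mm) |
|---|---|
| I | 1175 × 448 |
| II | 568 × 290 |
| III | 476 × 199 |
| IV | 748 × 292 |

III

Target silver ratio ≈ 2.414.
I: 2.623 (Δ0.209)  II: 1.959 (Δ0.455)  III: 2.392 (Δ0.022)  IV: 2.562 (Δ0.148)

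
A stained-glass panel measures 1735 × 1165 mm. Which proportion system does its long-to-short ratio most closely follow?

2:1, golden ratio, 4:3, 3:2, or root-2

Ratio = 1735 / 1165 ≈ 1.489.
Distances: 2:1 2.000 (Δ 0.511); golden ratio 1.618 (Δ 0.129); 4:3 1.333 (Δ 0.156); 3:2 1.500 (Δ 0.011); root-2 1.414 (Δ 0.075).

3:2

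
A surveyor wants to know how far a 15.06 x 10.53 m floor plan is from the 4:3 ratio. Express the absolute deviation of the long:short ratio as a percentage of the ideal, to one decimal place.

Ratio = 15.06 / 10.53 ≈ 1.4302.
Ideal 4:3 ≈ 1.3333. |1.4302 − 1.3333| / 1.3333 ≈ 7.27% → 7.3%.

7.3%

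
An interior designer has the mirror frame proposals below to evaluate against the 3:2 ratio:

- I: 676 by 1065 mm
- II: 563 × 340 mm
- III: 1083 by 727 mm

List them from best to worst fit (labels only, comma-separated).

Ratios: I = 1065 / 676 ≈ 1.575; II = 563 / 340 ≈ 1.656; III = 1083 / 727 ≈ 1.490.
|Δ from 1.500|: I 0.075; II 0.156; III 0.010.

III, I, II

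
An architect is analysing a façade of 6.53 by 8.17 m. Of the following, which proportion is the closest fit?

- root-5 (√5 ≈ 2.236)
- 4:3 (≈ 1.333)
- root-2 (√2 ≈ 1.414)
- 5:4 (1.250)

5:4

8.17/6.53 ≈ 1.251. Nearest candidates are 5:4 (1.250, off by 0.001) and 4:3 (1.333, off by 0.082).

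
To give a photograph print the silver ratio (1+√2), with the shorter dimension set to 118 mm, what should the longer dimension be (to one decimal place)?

284.9 mm

silver ratio ≈ 2.41421.
Longer side = 118 × 2.41421 ≈ 284.877 → 284.9 mm.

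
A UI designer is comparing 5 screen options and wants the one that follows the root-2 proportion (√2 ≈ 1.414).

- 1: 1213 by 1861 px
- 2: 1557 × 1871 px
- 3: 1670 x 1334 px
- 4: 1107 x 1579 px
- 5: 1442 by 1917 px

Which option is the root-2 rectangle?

Target root-2 ≈ 1.414.
1: 1.534 (Δ0.120)  2: 1.202 (Δ0.212)  3: 1.252 (Δ0.162)  4: 1.426 (Δ0.012)  5: 1.329 (Δ0.085)

4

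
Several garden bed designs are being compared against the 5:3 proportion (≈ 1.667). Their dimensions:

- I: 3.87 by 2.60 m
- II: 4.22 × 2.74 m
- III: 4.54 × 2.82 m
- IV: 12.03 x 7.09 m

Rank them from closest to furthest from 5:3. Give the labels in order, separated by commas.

IV, III, II, I

Ratios: I = 3.87 / 2.60 ≈ 1.488; II = 4.22 / 2.74 ≈ 1.540; III = 4.54 / 2.82 ≈ 1.610; IV = 12.03 / 7.09 ≈ 1.697.
|Δ from 1.667|: I 0.179; II 0.127; III 0.057; IV 0.030.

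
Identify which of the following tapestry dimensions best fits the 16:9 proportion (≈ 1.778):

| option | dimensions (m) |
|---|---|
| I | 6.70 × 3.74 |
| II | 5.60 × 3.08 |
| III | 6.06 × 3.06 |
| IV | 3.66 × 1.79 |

I

Ratios (long/short): I ≈ 1.791; II ≈ 1.818; III ≈ 1.980; IV ≈ 2.045.
16:9 ≈ 1.778; option I is nearest (Δ 0.013).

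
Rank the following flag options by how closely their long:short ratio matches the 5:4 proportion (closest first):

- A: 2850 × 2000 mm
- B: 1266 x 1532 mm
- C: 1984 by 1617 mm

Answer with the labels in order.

Ratios: A = 2850 / 2000 ≈ 1.425; B = 1532 / 1266 ≈ 1.210; C = 1984 / 1617 ≈ 1.227.
|Δ from 1.250|: A 0.175; B 0.040; C 0.023.

C, B, A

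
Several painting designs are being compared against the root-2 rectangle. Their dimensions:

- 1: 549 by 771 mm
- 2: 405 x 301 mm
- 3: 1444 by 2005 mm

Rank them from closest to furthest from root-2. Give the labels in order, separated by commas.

1: 771/549 ≈ 1.404 → |1.404 − 1.414| = 0.010
2: 405/301 ≈ 1.346 → |1.346 − 1.414| = 0.068
3: 2005/1444 ≈ 1.389 → |1.389 − 1.414| = 0.025

1, 3, 2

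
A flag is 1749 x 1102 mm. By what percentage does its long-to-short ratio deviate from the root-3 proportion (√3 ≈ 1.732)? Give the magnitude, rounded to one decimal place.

8.4%

Ratio = 1749 / 1102 ≈ 1.5871.
Ideal root-3 ≈ 1.7321. |1.5871 − 1.7321| / 1.7321 ≈ 8.37% → 8.4%.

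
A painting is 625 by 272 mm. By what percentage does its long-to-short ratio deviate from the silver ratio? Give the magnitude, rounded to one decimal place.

4.8%

Ratio = 625 / 272 ≈ 2.2978.
Ideal silver ratio ≈ 2.4142. |2.2978 − 2.4142| / 2.4142 ≈ 4.82% → 4.8%.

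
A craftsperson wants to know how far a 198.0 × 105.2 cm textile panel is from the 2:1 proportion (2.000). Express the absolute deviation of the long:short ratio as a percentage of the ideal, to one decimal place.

5.9%

Ratio = 198.0 / 105.2 ≈ 1.8821.
Ideal 2:1 = 2.0000. |1.8821 − 2.0000| / 2.0000 ≈ 5.89% → 5.9%.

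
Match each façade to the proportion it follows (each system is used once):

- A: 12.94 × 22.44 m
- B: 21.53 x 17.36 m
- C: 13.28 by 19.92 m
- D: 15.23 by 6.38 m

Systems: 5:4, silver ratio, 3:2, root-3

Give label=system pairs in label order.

Ratios: A ≈ 1.734; B ≈ 1.240; C ≈ 1.500; D ≈ 2.387.
Targets: 5:4 ≈ 1.250; silver ratio ≈ 2.414; 3:2 ≈ 1.500; root-3 ≈ 1.732.

A=root-3, B=5:4, C=3:2, D=silver ratio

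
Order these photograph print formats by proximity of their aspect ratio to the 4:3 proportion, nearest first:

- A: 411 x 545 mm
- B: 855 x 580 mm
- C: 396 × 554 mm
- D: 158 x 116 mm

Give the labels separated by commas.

Ratios: A = 545 / 411 ≈ 1.326; B = 855 / 580 ≈ 1.474; C = 554 / 396 ≈ 1.399; D = 158 / 116 ≈ 1.362.
|Δ from 1.333|: A 0.007; B 0.141; C 0.066; D 0.029.

A, D, C, B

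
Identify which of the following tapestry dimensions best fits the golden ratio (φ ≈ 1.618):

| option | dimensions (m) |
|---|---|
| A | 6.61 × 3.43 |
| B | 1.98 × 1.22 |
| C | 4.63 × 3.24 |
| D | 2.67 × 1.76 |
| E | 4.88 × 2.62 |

B

Ratios (long/short): A ≈ 1.927; B ≈ 1.623; C ≈ 1.429; D ≈ 1.517; E ≈ 1.863.
golden ratio ≈ 1.618; option B is nearest (Δ 0.005).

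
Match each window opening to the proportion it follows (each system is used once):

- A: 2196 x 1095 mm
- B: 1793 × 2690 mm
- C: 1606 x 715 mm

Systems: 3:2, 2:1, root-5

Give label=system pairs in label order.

A=2:1, B=3:2, C=root-5

Ratios: A ≈ 2.005; B ≈ 1.500; C ≈ 2.246.
Targets: 3:2 ≈ 1.500; 2:1 ≈ 2.000; root-5 ≈ 2.236.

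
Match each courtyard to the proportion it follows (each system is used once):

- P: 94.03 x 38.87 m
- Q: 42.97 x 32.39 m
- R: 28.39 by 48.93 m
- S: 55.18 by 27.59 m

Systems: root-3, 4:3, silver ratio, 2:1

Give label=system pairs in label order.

P = 94.03/38.87 ≈ 2.419 → silver ratio (2.414)
Q = 42.97/32.39 ≈ 1.327 → 4:3 (1.333)
R = 48.93/28.39 ≈ 1.723 → root-3 (1.732)
S = 55.18/27.59 ≈ 2.000 → 2:1 (2.000)

P=silver ratio, Q=4:3, R=root-3, S=2:1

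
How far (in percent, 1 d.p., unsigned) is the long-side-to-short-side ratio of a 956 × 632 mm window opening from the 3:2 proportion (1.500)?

0.8%

Ratio = 956 / 632 ≈ 1.5127.
Ideal 3:2 = 1.5000. |1.5127 − 1.5000| / 1.5000 ≈ 0.85% → 0.8%.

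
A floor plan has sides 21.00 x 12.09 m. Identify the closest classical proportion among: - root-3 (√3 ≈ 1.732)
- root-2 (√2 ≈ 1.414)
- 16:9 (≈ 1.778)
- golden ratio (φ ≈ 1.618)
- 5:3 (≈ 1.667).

Ratio = 21.00 / 12.09 ≈ 1.737.
Distances: root-3 1.732 (Δ 0.005); root-2 1.414 (Δ 0.323); 16:9 1.778 (Δ 0.041); golden ratio 1.618 (Δ 0.119); 5:3 1.667 (Δ 0.070).

root-3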